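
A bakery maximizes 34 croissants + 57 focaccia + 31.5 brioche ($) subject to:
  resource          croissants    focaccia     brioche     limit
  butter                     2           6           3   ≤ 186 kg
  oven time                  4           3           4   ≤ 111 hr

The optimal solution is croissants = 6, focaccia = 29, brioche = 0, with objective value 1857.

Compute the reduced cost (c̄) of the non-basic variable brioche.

Both butter and oven time are binding at x*.
The binding rows give the dual system: 2·y_butter + 4·y_oven time = 34 and 6·y_butter + 3·y_oven time = 57.
Solving: y_butter = 7, y_oven time = 5.
Reduced cost of brioche: c₃ − yᵀa₃ = 31.5 − (7·3 + 5·4) = 31.5 − 41 = -9.5.

-9.5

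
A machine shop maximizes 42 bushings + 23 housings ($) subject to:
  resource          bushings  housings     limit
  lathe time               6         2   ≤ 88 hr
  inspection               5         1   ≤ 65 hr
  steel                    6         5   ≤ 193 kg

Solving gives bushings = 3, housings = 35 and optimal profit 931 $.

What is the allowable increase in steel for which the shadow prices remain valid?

Binding constraints: lathe time, steel. The basis is B = [[6,2],[6,5]] with det 18.
Per unit increase in steel, x* moves by d = (-0.1111, 0.3333).
The basis stays optimal until bushings reaches 0; allowable increase = 27 kg.

27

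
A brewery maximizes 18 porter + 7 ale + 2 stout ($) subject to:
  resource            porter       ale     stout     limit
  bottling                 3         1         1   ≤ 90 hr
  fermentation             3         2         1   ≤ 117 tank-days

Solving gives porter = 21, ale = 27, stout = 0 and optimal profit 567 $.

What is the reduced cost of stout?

-4

At the optimum: bottling uses 90 of 90 (binding); fermentation uses 117 of 117 (binding).
Dual feasibility on the basic columns requires 3·y_bottling + 3·y_fermentation = 18, 1·y_bottling + 2·y_fermentation = 7.
Solving: y_bottling = 5, y_fermentation = 1.
Reduced cost of stout: c₃ − yᵀa₃ = 2 − (5·1 + 1·1) = 2 − 6 = -4.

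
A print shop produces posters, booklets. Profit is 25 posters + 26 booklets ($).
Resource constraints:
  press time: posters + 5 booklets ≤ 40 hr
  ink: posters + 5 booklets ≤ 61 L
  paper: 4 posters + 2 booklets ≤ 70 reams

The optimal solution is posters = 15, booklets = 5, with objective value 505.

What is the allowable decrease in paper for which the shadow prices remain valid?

54

Binding constraints: press time, paper. The basis is B = [[1,5],[4,2]] with det -18.
Per unit decrease in paper, x* moves by d = (-0.2778, 0.0556).
The basis stays optimal until posters reaches 0; allowable decrease = 54 reams.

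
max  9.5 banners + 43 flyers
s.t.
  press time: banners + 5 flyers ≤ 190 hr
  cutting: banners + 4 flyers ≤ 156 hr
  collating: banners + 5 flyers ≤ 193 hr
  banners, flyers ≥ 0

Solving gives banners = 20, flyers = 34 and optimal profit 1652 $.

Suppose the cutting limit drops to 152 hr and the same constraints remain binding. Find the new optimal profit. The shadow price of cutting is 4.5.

Δb = -4, so new z* = 1652 + (4.5)·(-4) = 1652 − 18 = 1634.

1634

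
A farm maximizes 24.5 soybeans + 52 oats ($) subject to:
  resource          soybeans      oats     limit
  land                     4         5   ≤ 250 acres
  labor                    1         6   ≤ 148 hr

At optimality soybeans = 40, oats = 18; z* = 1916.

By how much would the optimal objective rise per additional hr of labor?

4.5

Both land and labor are binding at x*.
Dual feasibility on the basic columns requires 4·y_land + 1·y_labor = 24.5, 5·y_land + 6·y_labor = 52.
Solving: y_land = 5, y_labor = 4.5.
Shadow price of labor = 4.5.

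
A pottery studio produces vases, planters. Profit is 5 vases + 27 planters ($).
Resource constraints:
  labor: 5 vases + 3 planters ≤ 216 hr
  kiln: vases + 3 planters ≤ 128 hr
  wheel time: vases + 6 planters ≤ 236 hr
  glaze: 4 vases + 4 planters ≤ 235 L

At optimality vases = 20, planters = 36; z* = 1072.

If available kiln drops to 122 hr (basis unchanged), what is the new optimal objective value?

Binding: kiln and wheel time. Non-binding: labor (8 unused), glaze (11 unused).
Since labor, glaze are not tight, their duals are 0.
The binding rows give the dual system: 1·y_kiln + 1·y_wheel time = 5 and 3·y_kiln + 6·y_wheel time = 27.
This yields shadow prices y_kiln = 1, y_wheel time = 4.
Δz = y_kiln·Δb = 1 × (-6) = -6, so new z* = 1072 − 6 = 1066.

1066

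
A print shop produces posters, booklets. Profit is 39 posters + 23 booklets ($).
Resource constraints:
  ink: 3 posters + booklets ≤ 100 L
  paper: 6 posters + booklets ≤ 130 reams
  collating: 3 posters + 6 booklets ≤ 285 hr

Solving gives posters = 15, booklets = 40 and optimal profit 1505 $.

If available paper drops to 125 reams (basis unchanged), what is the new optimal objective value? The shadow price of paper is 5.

Δb = -5, so new z* = 1505 + (5)·(-5) = 1505 − 25 = 1480.

1480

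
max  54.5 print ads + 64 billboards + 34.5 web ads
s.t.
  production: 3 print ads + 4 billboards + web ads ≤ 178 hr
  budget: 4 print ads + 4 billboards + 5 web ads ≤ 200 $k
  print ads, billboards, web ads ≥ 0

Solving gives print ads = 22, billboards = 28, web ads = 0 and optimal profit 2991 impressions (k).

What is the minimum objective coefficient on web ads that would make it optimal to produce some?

42

Both production and budget are binding at x*.
Dual feasibility on the basic columns requires 3·y_production + 4·y_budget = 54.5, 4·y_production + 4·y_budget = 64.
This yields shadow prices y_production = 9.5, y_budget = 6.5.
web ads enters the basis when its profit ≥ yᵀa₃ = 9.5·1 + 6.5·5 = 42.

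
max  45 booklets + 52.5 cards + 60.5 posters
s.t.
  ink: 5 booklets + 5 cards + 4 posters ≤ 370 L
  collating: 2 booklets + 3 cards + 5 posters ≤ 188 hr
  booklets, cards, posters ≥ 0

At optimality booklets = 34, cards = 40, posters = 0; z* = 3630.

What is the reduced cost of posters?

-1

Check each constraint at x*: ink 370/370 (tight); collating 188/188 (tight).
The binding rows give the dual system: 5·y_ink + 2·y_collating = 45 and 5·y_ink + 3·y_collating = 52.5.
This yields shadow prices y_ink = 6, y_collating = 7.5.
Reduced cost of posters: c₃ − yᵀa₃ = 60.5 − (6·4 + 7.5·5) = 60.5 − 61.5 = -1.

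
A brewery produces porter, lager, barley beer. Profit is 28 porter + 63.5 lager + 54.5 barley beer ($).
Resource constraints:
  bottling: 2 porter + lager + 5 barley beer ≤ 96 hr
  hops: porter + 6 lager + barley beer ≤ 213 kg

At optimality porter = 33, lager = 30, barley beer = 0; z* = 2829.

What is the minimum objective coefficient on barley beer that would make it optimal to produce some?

Check each constraint at x*: bottling 96/96 (tight); hops 213/213 (tight).
The binding rows give the dual system: 2·y_bottling + 1·y_hops = 28 and 1·y_bottling + 6·y_hops = 63.5.
→ y_bottling = 9.5 and y_hops = 9.
barley beer enters the basis when its profit ≥ yᵀa₃ = 9.5·5 + 9·1 = 56.5.

56.5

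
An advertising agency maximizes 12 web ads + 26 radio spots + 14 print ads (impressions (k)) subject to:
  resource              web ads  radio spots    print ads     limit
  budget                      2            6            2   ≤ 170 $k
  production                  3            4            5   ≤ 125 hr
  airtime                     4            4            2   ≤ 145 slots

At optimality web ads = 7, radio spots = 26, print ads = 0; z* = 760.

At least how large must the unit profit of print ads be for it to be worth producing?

Check each constraint at x*: budget 170/170 (tight); production 125/125 (tight); airtime 132/145 (slack 13).
Since airtime is not tight, its dual is 0.
Dual feasibility on the basic columns requires 2·y_budget + 3·y_production = 12, 6·y_budget + 4·y_production = 26.
→ y_budget = 3 and y_production = 2.
print ads enters the basis when its profit ≥ yᵀa₃ = 3·2 + 2·5 = 16.

16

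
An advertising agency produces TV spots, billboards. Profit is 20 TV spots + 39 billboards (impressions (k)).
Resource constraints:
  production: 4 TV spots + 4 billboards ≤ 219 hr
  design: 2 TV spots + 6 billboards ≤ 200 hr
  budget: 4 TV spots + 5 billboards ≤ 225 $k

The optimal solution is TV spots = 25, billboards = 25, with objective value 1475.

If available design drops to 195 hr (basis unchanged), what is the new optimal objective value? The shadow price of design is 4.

1455

Δb = -5, so new z* = 1475 + (4)·(-5) = 1475 − 20 = 1455.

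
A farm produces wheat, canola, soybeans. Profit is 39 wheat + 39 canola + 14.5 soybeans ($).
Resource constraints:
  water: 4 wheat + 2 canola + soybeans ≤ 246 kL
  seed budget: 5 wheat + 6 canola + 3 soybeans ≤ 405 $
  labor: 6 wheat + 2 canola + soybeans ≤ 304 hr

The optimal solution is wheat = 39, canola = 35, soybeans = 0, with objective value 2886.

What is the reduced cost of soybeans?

Check each constraint at x*: water 226/246 (slack 20); seed budget 405/405 (tight); labor 304/304 (tight).
Since water is not tight, its dual is 0.
The binding rows give the dual system: 5·y_seed budget + 6·y_labor = 39 and 6·y_seed budget + 2·y_labor = 39.
Solving: y_seed budget = 6, y_labor = 1.5.
Reduced cost of soybeans: c₃ − yᵀa₃ = 14.5 − (6·3 + 1.5·1) = 14.5 − 19.5 = -5.

-5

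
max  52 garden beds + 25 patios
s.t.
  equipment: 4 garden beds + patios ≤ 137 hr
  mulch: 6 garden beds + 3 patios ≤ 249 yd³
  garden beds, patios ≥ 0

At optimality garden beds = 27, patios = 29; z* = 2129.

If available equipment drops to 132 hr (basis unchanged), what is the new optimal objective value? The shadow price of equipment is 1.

2124

Δb = -5, so new z* = 2129 + (1)·(-5) = 2129 − 5 = 2124.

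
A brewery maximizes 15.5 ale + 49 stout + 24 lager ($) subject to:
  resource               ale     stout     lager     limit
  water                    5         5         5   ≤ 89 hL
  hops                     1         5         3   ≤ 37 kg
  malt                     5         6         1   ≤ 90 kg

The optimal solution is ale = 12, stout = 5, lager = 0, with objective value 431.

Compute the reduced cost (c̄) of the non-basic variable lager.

Binding: hops and malt. Non-binding: water (4 unused).
By complementary slackness, y = 0 for the non-binding constraint.
Dual feasibility on the basic columns requires 1·y_hops + 5·y_malt = 15.5, 5·y_hops + 6·y_malt = 49.
This yields shadow prices y_hops = 8, y_malt = 1.5.
Reduced cost of lager: c₃ − yᵀa₃ = 24 − (8·3 + 1.5·1) = 24 − 25.5 = -1.5.

-1.5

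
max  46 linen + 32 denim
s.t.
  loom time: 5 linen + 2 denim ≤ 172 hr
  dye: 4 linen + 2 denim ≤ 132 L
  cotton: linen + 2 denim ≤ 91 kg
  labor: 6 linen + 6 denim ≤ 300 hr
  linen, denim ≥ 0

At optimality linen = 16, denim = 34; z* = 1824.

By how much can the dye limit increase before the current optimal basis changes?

16

Binding constraints: dye, labor. The basis is B = [[4,2],[6,6]] with det 12.
Per unit increase in dye, x* moves by d = (0.5, -0.5).
The basis stays optimal until loom time becomes binding; allowable increase = 16 L.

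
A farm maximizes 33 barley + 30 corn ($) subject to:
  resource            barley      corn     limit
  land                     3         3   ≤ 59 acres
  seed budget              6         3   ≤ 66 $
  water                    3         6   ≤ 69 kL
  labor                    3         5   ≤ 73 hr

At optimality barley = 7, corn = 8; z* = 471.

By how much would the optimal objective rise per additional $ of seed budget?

Check each constraint at x*: land 45/59 (slack 14); seed budget 66/66 (tight); water 69/69 (tight); labor 61/73 (slack 12).
By complementary slackness, y = 0 for the non-binding constraints.
From A_Bᵀ y = c: 6·y_seed budget + 3·y_water = 33; 3·y_seed budget + 6·y_water = 30.
This yields shadow prices y_seed budget = 4, y_water = 3.
Shadow price of seed budget = 4.

4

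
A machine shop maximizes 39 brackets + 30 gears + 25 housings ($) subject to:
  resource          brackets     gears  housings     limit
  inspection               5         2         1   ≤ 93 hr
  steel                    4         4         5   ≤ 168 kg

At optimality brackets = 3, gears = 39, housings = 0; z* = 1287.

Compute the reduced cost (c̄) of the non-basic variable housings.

At the optimum: inspection uses 93 of 93 (binding); steel uses 168 of 168 (binding).
The binding rows give the dual system: 5·y_inspection + 4·y_steel = 39 and 2·y_inspection + 4·y_steel = 30.
Solving: y_inspection = 3, y_steel = 6.
Reduced cost of housings: c₃ − yᵀa₃ = 25 − (3·1 + 6·5) = 25 − 33 = -8.

-8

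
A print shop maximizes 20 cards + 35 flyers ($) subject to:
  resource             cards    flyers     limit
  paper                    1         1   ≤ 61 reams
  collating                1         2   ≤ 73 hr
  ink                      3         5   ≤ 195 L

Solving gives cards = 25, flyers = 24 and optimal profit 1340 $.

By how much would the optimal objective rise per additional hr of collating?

5

Check each constraint at x*: paper 49/61 (slack 12); collating 73/73 (tight); ink 195/195 (tight).
Since paper is not tight, its dual is 0.
From A_Bᵀ y = c: 1·y_collating + 3·y_ink = 20; 2·y_collating + 5·y_ink = 35.
→ y_collating = 5 and y_ink = 5.
Shadow price of collating = 5.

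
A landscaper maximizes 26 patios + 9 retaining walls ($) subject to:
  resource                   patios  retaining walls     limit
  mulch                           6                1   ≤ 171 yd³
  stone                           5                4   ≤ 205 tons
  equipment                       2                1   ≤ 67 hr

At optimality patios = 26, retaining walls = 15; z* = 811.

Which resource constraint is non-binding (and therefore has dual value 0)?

stone

mulch: 171/171 (binding)
stone: 190/205 (slack 15)
equipment: 67/67 (binding)
By complementary slackness, a constraint with positive slack has shadow price 0 → stone.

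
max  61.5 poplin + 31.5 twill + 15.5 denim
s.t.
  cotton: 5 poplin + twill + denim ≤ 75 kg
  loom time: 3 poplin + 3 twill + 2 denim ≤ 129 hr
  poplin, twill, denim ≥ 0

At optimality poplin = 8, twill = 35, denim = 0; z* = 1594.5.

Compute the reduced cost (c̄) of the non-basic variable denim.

Check each constraint at x*: cotton 75/75 (tight); loom time 129/129 (tight).
Dual feasibility on the basic columns requires 5·y_cotton + 3·y_loom time = 61.5, 1·y_cotton + 3·y_loom time = 31.5.
This yields shadow prices y_cotton = 7.5, y_loom time = 8.
Reduced cost of denim: c₃ − yᵀa₃ = 15.5 − (7.5·1 + 8·2) = 15.5 − 23.5 = -8.

-8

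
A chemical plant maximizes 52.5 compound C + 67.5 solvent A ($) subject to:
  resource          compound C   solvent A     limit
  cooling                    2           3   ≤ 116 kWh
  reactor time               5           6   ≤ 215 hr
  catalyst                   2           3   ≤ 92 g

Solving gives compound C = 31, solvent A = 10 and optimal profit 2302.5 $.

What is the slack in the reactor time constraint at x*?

0

reactor time used = 5·31 + 6·10 = 215; slack = 215 − 215 = 0.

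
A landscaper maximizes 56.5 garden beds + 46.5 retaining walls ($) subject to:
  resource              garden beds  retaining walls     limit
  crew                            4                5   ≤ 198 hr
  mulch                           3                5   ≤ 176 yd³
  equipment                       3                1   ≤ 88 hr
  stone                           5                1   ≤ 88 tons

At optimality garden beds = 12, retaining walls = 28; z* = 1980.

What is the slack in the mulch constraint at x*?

0

mulch used = 3·12 + 5·28 = 176; slack = 176 − 176 = 0.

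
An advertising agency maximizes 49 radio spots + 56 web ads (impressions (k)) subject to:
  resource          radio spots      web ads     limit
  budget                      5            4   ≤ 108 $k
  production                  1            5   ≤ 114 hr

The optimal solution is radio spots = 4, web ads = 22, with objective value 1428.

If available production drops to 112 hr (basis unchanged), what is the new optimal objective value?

Check each constraint at x*: budget 108/108 (tight); production 114/114 (tight).
Dual feasibility on the basic columns requires 5·y_budget + 1·y_production = 49, 4·y_budget + 5·y_production = 56.
Solving: y_budget = 9, y_production = 4.
Δz = y_production·Δb = 4 × (-2) = -8, so new z* = 1428 − 8 = 1420.

1420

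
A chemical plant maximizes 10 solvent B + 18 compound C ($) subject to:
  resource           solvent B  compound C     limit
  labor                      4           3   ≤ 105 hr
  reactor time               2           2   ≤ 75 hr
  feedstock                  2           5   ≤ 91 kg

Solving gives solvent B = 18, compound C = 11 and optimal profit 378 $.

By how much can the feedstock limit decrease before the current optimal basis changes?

38.5

Binding constraints: labor, feedstock. The basis is B = [[4,3],[2,5]] with det 14.
Per unit decrease in feedstock, x* moves by d = (0.2143, -0.2857).
The basis stays optimal until compound C reaches 0; allowable decrease = 38.5 kg.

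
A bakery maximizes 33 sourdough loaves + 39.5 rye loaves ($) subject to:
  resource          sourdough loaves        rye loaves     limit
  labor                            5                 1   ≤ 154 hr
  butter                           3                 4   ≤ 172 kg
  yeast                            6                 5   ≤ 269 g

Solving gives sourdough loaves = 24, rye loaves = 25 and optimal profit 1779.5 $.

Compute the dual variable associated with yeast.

1.5

At the optimum: labor uses 145 of 154 (slack = 9); butter uses 172 of 172 (binding); yeast uses 269 of 269 (binding).
Since labor is not tight, its dual is 0.
From A_Bᵀ y = c: 3·y_butter + 6·y_yeast = 33; 4·y_butter + 5·y_yeast = 39.5.
This yields shadow prices y_butter = 8, y_yeast = 1.5.
Shadow price of yeast = 1.5.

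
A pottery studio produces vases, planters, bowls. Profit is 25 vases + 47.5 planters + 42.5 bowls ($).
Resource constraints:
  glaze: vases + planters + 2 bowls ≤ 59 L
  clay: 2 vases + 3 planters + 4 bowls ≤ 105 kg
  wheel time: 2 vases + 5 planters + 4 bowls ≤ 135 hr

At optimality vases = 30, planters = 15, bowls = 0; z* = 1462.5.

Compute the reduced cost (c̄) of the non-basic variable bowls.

At the optimum: glaze uses 45 of 59 (slack = 14); clay uses 105 of 105 (binding); wheel time uses 135 of 135 (binding).
By complementary slackness, y = 0 for the non-binding constraint.
From A_Bᵀ y = c: 2·y_clay + 2·y_wheel time = 25; 3·y_clay + 5·y_wheel time = 47.5.
Solving: y_clay = 7.5, y_wheel time = 5.
Reduced cost of bowls: c₃ − yᵀa₃ = 42.5 − (7.5·4 + 5·4) = 42.5 − 50 = -7.5.

-7.5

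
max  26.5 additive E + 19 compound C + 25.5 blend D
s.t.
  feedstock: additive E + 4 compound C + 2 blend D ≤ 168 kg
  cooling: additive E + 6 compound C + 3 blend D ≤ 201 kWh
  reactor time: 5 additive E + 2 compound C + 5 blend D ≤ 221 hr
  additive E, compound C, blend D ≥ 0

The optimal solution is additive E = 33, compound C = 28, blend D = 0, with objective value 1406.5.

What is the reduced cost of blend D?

-4

Check each constraint at x*: feedstock 145/168 (slack 23); cooling 201/201 (tight); reactor time 221/221 (tight).
Since feedstock is not tight, its dual is 0.
From A_Bᵀ y = c: 1·y_cooling + 5·y_reactor time = 26.5; 6·y_cooling + 2·y_reactor time = 19.
→ y_cooling = 1.5 and y_reactor time = 5.
Reduced cost of blend D: c₃ − yᵀa₃ = 25.5 − (1.5·3 + 5·5) = 25.5 − 29.5 = -4.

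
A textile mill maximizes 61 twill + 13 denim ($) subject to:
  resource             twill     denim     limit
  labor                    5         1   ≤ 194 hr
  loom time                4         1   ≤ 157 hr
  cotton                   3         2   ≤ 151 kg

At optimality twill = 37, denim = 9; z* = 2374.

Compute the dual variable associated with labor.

Binding: labor and loom time. Non-binding: cotton (22 unused).
Since cotton is not tight, its dual is 0.
Dual feasibility on the basic columns requires 5·y_labor + 4·y_loom time = 61, 1·y_labor + 1·y_loom time = 13.
Solving: y_labor = 9, y_loom time = 4.
Shadow price of labor = 9.

9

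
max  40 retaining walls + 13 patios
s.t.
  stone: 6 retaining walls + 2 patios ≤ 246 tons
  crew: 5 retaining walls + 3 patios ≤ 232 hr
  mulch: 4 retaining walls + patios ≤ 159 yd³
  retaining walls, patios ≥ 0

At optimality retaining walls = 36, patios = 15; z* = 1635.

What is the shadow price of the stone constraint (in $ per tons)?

Check each constraint at x*: stone 246/246 (tight); crew 225/232 (slack 7); mulch 159/159 (tight).
Since crew is not tight, its dual is 0.
From A_Bᵀ y = c: 6·y_stone + 4·y_mulch = 40; 2·y_stone + 1·y_mulch = 13.
→ y_stone = 6 and y_mulch = 1.
Shadow price of stone = 6.

6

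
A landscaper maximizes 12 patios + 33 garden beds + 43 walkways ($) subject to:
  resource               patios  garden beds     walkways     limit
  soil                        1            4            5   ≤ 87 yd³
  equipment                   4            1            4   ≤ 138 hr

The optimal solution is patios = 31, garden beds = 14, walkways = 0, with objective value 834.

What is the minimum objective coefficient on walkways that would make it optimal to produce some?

44

At the optimum: soil uses 87 of 87 (binding); equipment uses 138 of 138 (binding).
Dual feasibility on the basic columns requires 1·y_soil + 4·y_equipment = 12, 4·y_soil + 1·y_equipment = 33.
→ y_soil = 8 and y_equipment = 1.
walkways enters the basis when its profit ≥ yᵀa₃ = 8·5 + 1·4 = 44.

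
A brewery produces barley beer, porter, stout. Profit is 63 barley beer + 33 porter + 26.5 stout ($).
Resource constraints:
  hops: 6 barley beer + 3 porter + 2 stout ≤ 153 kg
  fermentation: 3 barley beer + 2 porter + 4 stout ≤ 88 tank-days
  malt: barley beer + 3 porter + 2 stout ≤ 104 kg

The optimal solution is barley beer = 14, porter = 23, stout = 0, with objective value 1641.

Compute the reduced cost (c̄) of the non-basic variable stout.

Binding: hops and fermentation. Non-binding: malt (21 unused).
Since malt is not tight, its dual is 0.
From A_Bᵀ y = c: 6·y_hops + 3·y_fermentation = 63; 3·y_hops + 2·y_fermentation = 33.
→ y_hops = 9 and y_fermentation = 3.
Reduced cost of stout: c₃ − yᵀa₃ = 26.5 − (9·2 + 3·4) = 26.5 − 30 = -3.5.

-3.5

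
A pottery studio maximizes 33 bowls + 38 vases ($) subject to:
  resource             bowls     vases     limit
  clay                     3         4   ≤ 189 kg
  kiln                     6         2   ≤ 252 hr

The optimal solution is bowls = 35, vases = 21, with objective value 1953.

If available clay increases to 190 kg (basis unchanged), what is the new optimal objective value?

Check each constraint at x*: clay 189/189 (tight); kiln 252/252 (tight).
The binding rows give the dual system: 3·y_clay + 6·y_kiln = 33 and 4·y_clay + 2·y_kiln = 38.
→ y_clay = 9 and y_kiln = 1.
Δz = y_clay·Δb = 9 × (1) = 9, so new z* = 1953 + 9 = 1962.

1962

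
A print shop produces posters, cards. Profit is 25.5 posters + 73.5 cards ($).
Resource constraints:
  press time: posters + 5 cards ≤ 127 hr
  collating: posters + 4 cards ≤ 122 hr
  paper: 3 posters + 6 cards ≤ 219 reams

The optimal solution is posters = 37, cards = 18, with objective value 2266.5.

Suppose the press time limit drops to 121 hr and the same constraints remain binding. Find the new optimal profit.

2221.5

At the optimum: press time uses 127 of 127 (binding); collating uses 109 of 122 (slack = 13); paper uses 219 of 219 (binding).
By complementary slackness, y = 0 for the non-binding constraint.
Dual feasibility on the basic columns requires 1·y_press time + 3·y_paper = 25.5, 5·y_press time + 6·y_paper = 73.5.
→ y_press time = 7.5 and y_paper = 6.
Δz = y_press time·Δb = 7.5 × (-6) = -45, so new z* = 2266.5 − 45 = 2221.5.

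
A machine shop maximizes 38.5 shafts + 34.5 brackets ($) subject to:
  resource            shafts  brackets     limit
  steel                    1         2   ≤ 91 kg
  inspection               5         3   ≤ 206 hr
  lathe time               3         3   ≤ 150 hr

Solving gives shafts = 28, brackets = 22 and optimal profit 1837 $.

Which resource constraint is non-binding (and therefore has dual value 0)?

steel

steel: 72/91 (slack 19)
inspection: 206/206 (binding)
lathe time: 150/150 (binding)
By complementary slackness, a constraint with positive slack has shadow price 0 → steel.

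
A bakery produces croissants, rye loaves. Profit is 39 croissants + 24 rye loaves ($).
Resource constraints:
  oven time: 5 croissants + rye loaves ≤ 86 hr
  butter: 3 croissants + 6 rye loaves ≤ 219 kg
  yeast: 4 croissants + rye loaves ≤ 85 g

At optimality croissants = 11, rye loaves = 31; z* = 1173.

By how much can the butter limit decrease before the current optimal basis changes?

Binding constraints: oven time, butter. The basis is B = [[5,1],[3,6]] with det 27.
Per unit decrease in butter, x* moves by d = (0.037, -0.1852).
The basis stays optimal until rye loaves reaches 0; allowable decrease = 167.4 kg.

167.4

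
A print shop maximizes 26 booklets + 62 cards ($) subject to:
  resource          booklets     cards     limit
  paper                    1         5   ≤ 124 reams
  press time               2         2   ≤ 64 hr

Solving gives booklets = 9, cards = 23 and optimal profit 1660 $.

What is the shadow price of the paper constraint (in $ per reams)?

Check each constraint at x*: paper 124/124 (tight); press time 64/64 (tight).
From A_Bᵀ y = c: 1·y_paper + 2·y_press time = 26; 5·y_paper + 2·y_press time = 62.
→ y_paper = 9 and y_press time = 8.5.
Shadow price of paper = 9.

9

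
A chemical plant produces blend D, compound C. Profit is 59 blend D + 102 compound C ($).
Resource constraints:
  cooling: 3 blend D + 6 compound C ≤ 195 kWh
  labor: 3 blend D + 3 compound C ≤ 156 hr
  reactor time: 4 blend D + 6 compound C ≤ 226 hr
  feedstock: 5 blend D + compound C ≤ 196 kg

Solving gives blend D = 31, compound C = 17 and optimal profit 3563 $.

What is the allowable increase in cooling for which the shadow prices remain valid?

Binding constraints: cooling, reactor time. The basis is B = [[3,6],[4,6]] with det -6.
Per unit increase in cooling, x* moves by d = (-1, 0.6667).
The basis stays optimal until blend D reaches 0; allowable increase = 31 kWh.

31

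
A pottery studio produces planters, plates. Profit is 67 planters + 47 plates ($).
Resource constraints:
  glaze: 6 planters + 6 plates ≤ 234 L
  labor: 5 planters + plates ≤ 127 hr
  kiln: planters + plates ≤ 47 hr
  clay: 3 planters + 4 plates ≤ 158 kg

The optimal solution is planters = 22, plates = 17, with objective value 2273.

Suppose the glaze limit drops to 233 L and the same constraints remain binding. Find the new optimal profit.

At the optimum: glaze uses 234 of 234 (binding); labor uses 127 of 127 (binding); kiln uses 39 of 47 (slack = 8); clay uses 134 of 158 (slack = 24).
Slack constraints have shadow price 0 (complementary slackness).
From A_Bᵀ y = c: 6·y_glaze + 5·y_labor = 67; 6·y_glaze + 1·y_labor = 47.
This yields shadow prices y_glaze = 7, y_labor = 5.
Δz = y_glaze·Δb = 7 × (-1) = -7, so new z* = 2273 − 7 = 2266.

2266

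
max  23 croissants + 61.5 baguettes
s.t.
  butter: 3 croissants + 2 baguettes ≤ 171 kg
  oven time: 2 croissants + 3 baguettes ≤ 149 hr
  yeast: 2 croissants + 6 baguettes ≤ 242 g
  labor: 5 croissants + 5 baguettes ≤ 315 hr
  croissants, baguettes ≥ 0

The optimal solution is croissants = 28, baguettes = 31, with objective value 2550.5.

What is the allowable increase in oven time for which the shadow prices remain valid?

Binding constraints: oven time, yeast. The basis is B = [[2,3],[2,6]] with det 6.
Per unit increase in oven time, x* moves by d = (1, -0.3333).
The basis stays optimal until labor becomes binding; allowable increase = 6 hr.

6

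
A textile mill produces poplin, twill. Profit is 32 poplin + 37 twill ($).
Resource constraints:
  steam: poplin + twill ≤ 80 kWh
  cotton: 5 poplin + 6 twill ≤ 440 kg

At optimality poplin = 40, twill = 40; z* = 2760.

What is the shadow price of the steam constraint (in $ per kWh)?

At the optimum: steam uses 80 of 80 (binding); cotton uses 440 of 440 (binding).
Dual feasibility on the basic columns requires 1·y_steam + 5·y_cotton = 32, 1·y_steam + 6·y_cotton = 37.
Solving: y_steam = 7, y_cotton = 5.
Shadow price of steam = 7.

7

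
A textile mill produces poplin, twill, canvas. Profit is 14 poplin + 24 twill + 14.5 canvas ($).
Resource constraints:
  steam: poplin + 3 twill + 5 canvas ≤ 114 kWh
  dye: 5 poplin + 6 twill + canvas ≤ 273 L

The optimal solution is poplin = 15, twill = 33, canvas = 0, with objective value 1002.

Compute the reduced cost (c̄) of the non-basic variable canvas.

At the optimum: steam uses 114 of 114 (binding); dye uses 273 of 273 (binding).
The binding rows give the dual system: 1·y_steam + 5·y_dye = 14 and 3·y_steam + 6·y_dye = 24.
→ y_steam = 4 and y_dye = 2.
Reduced cost of canvas: c₃ − yᵀa₃ = 14.5 − (4·5 + 2·1) = 14.5 − 22 = -7.5.

-7.5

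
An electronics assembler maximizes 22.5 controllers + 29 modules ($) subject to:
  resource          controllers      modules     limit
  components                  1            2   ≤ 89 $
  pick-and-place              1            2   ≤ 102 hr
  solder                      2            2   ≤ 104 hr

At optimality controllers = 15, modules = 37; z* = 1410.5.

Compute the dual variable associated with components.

Check each constraint at x*: components 89/89 (tight); pick-and-place 89/102 (slack 13); solder 104/104 (tight).
By complementary slackness, y = 0 for the non-binding constraint.
From A_Bᵀ y = c: 1·y_components + 2·y_solder = 22.5; 2·y_components + 2·y_solder = 29.
→ y_components = 6.5 and y_solder = 8.
Shadow price of components = 6.5.

6.5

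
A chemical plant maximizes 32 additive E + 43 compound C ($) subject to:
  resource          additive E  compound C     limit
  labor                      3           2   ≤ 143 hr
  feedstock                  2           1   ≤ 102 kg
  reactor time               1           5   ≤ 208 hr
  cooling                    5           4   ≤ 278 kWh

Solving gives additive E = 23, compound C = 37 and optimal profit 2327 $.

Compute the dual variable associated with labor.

9

Check each constraint at x*: labor 143/143 (tight); feedstock 83/102 (slack 19); reactor time 208/208 (tight); cooling 263/278 (slack 15).
By complementary slackness, y = 0 for the non-binding constraints.
The binding rows give the dual system: 3·y_labor + 1·y_reactor time = 32 and 2·y_labor + 5·y_reactor time = 43.
→ y_labor = 9 and y_reactor time = 5.
Shadow price of labor = 9.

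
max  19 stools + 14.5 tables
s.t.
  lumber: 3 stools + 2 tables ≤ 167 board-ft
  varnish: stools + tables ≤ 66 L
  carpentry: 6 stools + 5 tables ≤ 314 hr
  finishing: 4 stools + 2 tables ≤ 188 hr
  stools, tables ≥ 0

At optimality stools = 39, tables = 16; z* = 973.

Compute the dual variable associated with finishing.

1

At the optimum: lumber uses 149 of 167 (slack = 18); varnish uses 55 of 66 (slack = 11); carpentry uses 314 of 314 (binding); finishing uses 188 of 188 (binding).
By complementary slackness, y = 0 for the non-binding constraints.
Dual feasibility on the basic columns requires 6·y_carpentry + 4·y_finishing = 19, 5·y_carpentry + 2·y_finishing = 14.5.
This yields shadow prices y_carpentry = 2.5, y_finishing = 1.
Shadow price of finishing = 1.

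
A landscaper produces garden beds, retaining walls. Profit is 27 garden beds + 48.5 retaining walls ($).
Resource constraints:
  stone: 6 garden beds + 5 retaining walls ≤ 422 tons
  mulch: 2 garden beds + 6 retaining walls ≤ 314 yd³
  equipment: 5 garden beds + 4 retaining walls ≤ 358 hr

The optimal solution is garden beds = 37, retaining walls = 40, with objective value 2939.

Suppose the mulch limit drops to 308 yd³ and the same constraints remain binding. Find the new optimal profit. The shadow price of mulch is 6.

Δb = -6, so new z* = 2939 + (6)·(-6) = 2939 − 36 = 2903.

2903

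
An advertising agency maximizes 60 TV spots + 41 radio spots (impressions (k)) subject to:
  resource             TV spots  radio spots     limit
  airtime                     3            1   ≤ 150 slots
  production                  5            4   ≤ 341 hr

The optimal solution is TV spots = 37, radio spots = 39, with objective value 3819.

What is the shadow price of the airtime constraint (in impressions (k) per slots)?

Check each constraint at x*: airtime 150/150 (tight); production 341/341 (tight).
From A_Bᵀ y = c: 3·y_airtime + 5·y_production = 60; 1·y_airtime + 4·y_production = 41.
→ y_airtime = 5 and y_production = 9.
Shadow price of airtime = 5.

5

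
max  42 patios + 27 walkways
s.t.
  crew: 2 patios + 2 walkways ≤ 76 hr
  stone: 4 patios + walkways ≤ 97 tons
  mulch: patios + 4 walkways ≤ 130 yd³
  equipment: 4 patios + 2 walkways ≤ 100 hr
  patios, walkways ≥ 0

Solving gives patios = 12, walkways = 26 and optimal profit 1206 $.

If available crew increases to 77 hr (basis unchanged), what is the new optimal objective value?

Binding: crew and equipment. Non-binding: stone (23 unused), mulch (14 unused).
Since stone, mulch are not tight, their duals are 0.
The binding rows give the dual system: 2·y_crew + 4·y_equipment = 42 and 2·y_crew + 2·y_equipment = 27.
→ y_crew = 6 and y_equipment = 7.5.
Δz = y_crew·Δb = 6 × (1) = 6, so new z* = 1206 + 6 = 1212.

1212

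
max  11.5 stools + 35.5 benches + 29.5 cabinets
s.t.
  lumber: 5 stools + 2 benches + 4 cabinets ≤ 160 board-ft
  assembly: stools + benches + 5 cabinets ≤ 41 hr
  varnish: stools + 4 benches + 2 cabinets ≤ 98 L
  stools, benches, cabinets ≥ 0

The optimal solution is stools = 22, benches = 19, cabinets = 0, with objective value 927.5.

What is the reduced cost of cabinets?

Check each constraint at x*: lumber 148/160 (slack 12); assembly 41/41 (tight); varnish 98/98 (tight).
Since lumber is not tight, its dual is 0.
Dual feasibility on the basic columns requires 1·y_assembly + 1·y_varnish = 11.5, 1·y_assembly + 4·y_varnish = 35.5.
→ y_assembly = 3.5 and y_varnish = 8.
Reduced cost of cabinets: c₃ − yᵀa₃ = 29.5 − (3.5·5 + 8·2) = 29.5 − 33.5 = -4.

-4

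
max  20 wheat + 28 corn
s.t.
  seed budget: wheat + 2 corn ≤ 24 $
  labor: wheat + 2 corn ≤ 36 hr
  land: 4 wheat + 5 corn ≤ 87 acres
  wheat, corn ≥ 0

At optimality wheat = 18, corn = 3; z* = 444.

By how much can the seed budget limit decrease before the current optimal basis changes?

2.25

Binding constraints: seed budget, land. The basis is B = [[1,2],[4,5]] with det -3.
Per unit decrease in seed budget, x* moves by d = (1.6667, -1.3333).
The basis stays optimal until corn reaches 0; allowable decrease = 2.25 $.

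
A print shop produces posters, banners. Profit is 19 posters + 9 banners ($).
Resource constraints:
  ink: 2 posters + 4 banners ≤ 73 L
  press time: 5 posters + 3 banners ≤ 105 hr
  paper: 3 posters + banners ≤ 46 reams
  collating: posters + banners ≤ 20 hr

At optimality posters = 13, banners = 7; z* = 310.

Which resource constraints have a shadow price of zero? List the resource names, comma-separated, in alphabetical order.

ink: 54/73 (slack 19)
press time: 86/105 (slack 19)
paper: 46/46 (binding)
collating: 20/20 (binding)
By complementary slackness, a constraint with positive slack has shadow price 0 → ink, press time.

ink, press time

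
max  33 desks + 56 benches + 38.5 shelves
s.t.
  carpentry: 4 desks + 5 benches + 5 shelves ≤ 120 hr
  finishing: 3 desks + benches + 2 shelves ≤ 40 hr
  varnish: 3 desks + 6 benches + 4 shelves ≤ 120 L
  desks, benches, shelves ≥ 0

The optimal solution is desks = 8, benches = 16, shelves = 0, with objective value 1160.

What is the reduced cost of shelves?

-1.5

Check each constraint at x*: carpentry 112/120 (slack 8); finishing 40/40 (tight); varnish 120/120 (tight).
By complementary slackness, y = 0 for the non-binding constraint.
The binding rows give the dual system: 3·y_finishing + 3·y_varnish = 33 and 1·y_finishing + 6·y_varnish = 56.
→ y_finishing = 2 and y_varnish = 9.
Reduced cost of shelves: c₃ − yᵀa₃ = 38.5 − (2·2 + 9·4) = 38.5 − 40 = -1.5.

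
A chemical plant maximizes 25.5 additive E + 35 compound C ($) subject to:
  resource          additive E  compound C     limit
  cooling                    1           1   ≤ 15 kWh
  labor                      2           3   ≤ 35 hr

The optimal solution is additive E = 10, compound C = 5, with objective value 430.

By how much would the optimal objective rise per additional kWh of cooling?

6.5

At the optimum: cooling uses 15 of 15 (binding); labor uses 35 of 35 (binding).
The binding rows give the dual system: 1·y_cooling + 2·y_labor = 25.5 and 1·y_cooling + 3·y_labor = 35.
→ y_cooling = 6.5 and y_labor = 9.5.
Shadow price of cooling = 6.5.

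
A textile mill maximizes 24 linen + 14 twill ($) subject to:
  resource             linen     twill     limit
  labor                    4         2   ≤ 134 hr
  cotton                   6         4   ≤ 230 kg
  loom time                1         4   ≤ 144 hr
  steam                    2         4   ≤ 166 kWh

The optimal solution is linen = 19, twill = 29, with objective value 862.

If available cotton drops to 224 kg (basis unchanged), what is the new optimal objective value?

850

Binding: labor and cotton. Non-binding: loom time (9 unused), steam (12 unused).
Since loom time, steam are not tight, their duals are 0.
Dual feasibility on the basic columns requires 4·y_labor + 6·y_cotton = 24, 2·y_labor + 4·y_cotton = 14.
This yields shadow prices y_labor = 3, y_cotton = 2.
Δz = y_cotton·Δb = 2 × (-6) = -12, so new z* = 862 − 12 = 850.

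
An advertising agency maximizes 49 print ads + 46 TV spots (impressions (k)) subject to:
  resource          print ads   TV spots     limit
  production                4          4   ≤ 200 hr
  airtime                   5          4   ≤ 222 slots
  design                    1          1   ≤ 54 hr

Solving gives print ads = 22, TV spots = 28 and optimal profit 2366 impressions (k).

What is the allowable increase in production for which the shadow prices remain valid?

Binding constraints: production, airtime. The basis is B = [[4,4],[5,4]] with det -4.
Per unit increase in production, x* moves by d = (-1, 1.25).
The basis stays optimal until design becomes binding; allowable increase = 16 hr.

16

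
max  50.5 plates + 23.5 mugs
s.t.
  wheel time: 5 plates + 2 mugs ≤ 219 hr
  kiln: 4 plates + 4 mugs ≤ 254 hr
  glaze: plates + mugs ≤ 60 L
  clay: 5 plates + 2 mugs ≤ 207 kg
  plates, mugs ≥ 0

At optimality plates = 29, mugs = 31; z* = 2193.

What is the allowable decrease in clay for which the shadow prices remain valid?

Binding constraints: glaze, clay. The basis is B = [[1,1],[5,2]] with det -3.
Per unit decrease in clay, x* moves by d = (-0.3333, 0.3333).
The basis stays optimal until plates reaches 0; allowable decrease = 87 kg.

87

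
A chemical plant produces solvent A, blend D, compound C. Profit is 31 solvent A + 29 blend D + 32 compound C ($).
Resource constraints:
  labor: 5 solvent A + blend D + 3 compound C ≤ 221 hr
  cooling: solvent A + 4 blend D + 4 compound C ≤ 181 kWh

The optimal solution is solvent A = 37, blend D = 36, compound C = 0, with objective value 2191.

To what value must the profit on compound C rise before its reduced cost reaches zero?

Check each constraint at x*: labor 221/221 (tight); cooling 181/181 (tight).
Dual feasibility on the basic columns requires 5·y_labor + 1·y_cooling = 31, 1·y_labor + 4·y_cooling = 29.
Solving: y_labor = 5, y_cooling = 6.
compound C enters the basis when its profit ≥ yᵀa₃ = 5·3 + 6·4 = 39.

39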